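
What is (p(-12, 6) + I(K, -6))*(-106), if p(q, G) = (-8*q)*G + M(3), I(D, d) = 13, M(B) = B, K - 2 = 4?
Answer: -62752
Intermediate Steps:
K = 6 (K = 2 + 4 = 6)
p(q, G) = 3 - 8*G*q (p(q, G) = (-8*q)*G + 3 = -8*G*q + 3 = 3 - 8*G*q)
(p(-12, 6) + I(K, -6))*(-106) = ((3 - 8*6*(-12)) + 13)*(-106) = ((3 + 576) + 13)*(-106) = (579 + 13)*(-106) = 592*(-106) = -62752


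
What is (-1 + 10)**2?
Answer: 81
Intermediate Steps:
(-1 + 10)**2 = 9**2 = 81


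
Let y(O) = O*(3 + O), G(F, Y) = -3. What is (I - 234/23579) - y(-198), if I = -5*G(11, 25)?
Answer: -910031739/23579 ≈ -38595.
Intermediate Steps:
I = 15 (I = -5*(-3) = 15)
(I - 234/23579) - y(-198) = (15 - 234/23579) - (-198)*(3 - 198) = (15 - 234*1/23579) - (-198)*(-195) = (15 - 234/23579) - 1*38610 = 353451/23579 - 38610 = -910031739/23579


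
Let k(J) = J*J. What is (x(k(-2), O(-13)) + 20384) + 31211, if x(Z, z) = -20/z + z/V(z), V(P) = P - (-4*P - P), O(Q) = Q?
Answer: 4024543/78 ≈ 51597.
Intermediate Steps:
k(J) = J**2
V(P) = 6*P (V(P) = P - (-5)*P = P + 5*P = 6*P)
x(Z, z) = 1/6 - 20/z (x(Z, z) = -20/z + z/((6*z)) = -20/z + z*(1/(6*z)) = -20/z + 1/6 = 1/6 - 20/z)
(x(k(-2), O(-13)) + 20384) + 31211 = ((1/6)*(-120 - 13)/(-13) + 20384) + 31211 = ((1/6)*(-1/13)*(-133) + 20384) + 31211 = (133/78 + 20384) + 31211 = 1590085/78 + 31211 = 4024543/78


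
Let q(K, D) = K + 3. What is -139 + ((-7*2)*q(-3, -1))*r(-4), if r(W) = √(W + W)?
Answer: -139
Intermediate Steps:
q(K, D) = 3 + K
r(W) = √2*√W (r(W) = √(2*W) = √2*√W)
-139 + ((-7*2)*q(-3, -1))*r(-4) = -139 + ((-7*2)*(3 - 3))*(√2*√(-4)) = -139 + (-14*0)*(√2*(2*I)) = -139 + 0*(2*I*√2) = -139 + 0 = -139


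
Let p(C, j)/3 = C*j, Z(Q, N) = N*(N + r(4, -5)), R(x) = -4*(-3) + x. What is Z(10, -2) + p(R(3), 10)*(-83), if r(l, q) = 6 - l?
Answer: -37350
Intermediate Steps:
R(x) = 12 + x
Z(Q, N) = N*(2 + N) (Z(Q, N) = N*(N + (6 - 1*4)) = N*(N + (6 - 4)) = N*(N + 2) = N*(2 + N))
p(C, j) = 3*C*j (p(C, j) = 3*(C*j) = 3*C*j)
Z(10, -2) + p(R(3), 10)*(-83) = -2*(2 - 2) + (3*(12 + 3)*10)*(-83) = -2*0 + (3*15*10)*(-83) = 0 + 450*(-83) = 0 - 37350 = -37350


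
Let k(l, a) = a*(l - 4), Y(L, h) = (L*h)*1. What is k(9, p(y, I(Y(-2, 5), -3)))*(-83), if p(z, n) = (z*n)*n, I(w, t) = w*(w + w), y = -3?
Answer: 49800000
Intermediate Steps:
Y(L, h) = L*h
I(w, t) = 2*w**2 (I(w, t) = w*(2*w) = 2*w**2)
p(z, n) = z*n**2 (p(z, n) = (n*z)*n = z*n**2)
k(l, a) = a*(-4 + l)
k(9, p(y, I(Y(-2, 5), -3)))*(-83) = ((-3*(2*(-2*5)**2)**2)*(-4 + 9))*(-83) = (-3*(2*(-10)**2)**2*5)*(-83) = (-3*(2*100)**2*5)*(-83) = (-3*200**2*5)*(-83) = (-3*40000*5)*(-83) = -120000*5*(-83) = -600000*(-83) = 49800000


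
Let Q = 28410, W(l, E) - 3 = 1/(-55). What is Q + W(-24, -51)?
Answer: 1562714/55 ≈ 28413.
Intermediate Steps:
W(l, E) = 164/55 (W(l, E) = 3 + 1/(-55) = 3 - 1/55 = 164/55)
Q + W(-24, -51) = 28410 + 164/55 = 1562714/55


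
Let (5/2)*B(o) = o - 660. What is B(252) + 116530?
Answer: 581834/5 ≈ 1.1637e+5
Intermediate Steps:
B(o) = -264 + 2*o/5 (B(o) = 2*(o - 660)/5 = 2*(-660 + o)/5 = -264 + 2*o/5)
B(252) + 116530 = (-264 + (⅖)*252) + 116530 = (-264 + 504/5) + 116530 = -816/5 + 116530 = 581834/5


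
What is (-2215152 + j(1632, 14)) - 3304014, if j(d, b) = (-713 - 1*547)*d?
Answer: -7575486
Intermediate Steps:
j(d, b) = -1260*d (j(d, b) = (-713 - 547)*d = -1260*d)
(-2215152 + j(1632, 14)) - 3304014 = (-2215152 - 1260*1632) - 3304014 = (-2215152 - 2056320) - 3304014 = -4271472 - 3304014 = -7575486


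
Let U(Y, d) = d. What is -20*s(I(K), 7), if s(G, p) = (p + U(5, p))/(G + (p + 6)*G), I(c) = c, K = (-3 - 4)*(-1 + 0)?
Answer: -20/7 ≈ -2.8571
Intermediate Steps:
K = 7 (K = -7*(-1) = 7)
s(G, p) = 2*p/(G + G*(6 + p)) (s(G, p) = (p + p)/(G + (p + 6)*G) = (2*p)/(G + (6 + p)*G) = (2*p)/(G + G*(6 + p)) = 2*p/(G + G*(6 + p)))
-20*s(I(K), 7) = -40*7/(7*(7 + 7)) = -40*7/(7*14) = -20*⅐ = -20/7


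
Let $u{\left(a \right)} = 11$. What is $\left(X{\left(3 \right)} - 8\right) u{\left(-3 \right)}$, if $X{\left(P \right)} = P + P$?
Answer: $-22$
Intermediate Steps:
$X{\left(P \right)} = 2 P$
$\left(X{\left(3 \right)} - 8\right) u{\left(-3 \right)} = \left(2 \cdot 3 - 8\right) 11 = \left(6 - 8\right) 11 = \left(-2\right) 11 = -22$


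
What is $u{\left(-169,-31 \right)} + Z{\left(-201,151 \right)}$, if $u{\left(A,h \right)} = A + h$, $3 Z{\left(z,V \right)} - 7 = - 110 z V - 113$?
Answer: $\frac{3337904}{3} \approx 1.1126 \cdot 10^{6}$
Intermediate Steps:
$Z{\left(z,V \right)} = - \frac{106}{3} - \frac{110 V z}{3}$ ($Z{\left(z,V \right)} = \frac{7}{3} + \frac{- 110 z V - 113}{3} = \frac{7}{3} + \frac{- 110 V z - 113}{3} = \frac{7}{3} + \frac{-113 - 110 V z}{3} = \frac{7}{3} - \left(\frac{113}{3} + \frac{110 V z}{3}\right) = - \frac{106}{3} - \frac{110 V z}{3}$)
$u{\left(-169,-31 \right)} + Z{\left(-201,151 \right)} = \left(-169 - 31\right) - \left(\frac{106}{3} + \frac{16610}{3} \left(-201\right)\right) = -200 + \left(- \frac{106}{3} + 1112870\right) = -200 + \frac{3338504}{3} = \frac{3337904}{3}$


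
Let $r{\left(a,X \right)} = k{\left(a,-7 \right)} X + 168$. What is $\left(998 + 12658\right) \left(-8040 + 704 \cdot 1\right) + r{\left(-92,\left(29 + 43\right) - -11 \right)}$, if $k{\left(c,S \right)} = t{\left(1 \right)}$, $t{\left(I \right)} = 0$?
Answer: $-100180248$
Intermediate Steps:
$k{\left(c,S \right)} = 0$
$r{\left(a,X \right)} = 168$ ($r{\left(a,X \right)} = 0 X + 168 = 0 + 168 = 168$)
$\left(998 + 12658\right) \left(-8040 + 704 \cdot 1\right) + r{\left(-92,\left(29 + 43\right) - -11 \right)} = \left(998 + 12658\right) \left(-8040 + 704 \cdot 1\right) + 168 = 13656 \left(-8040 + 704\right) + 168 = 13656 \left(-7336\right) + 168 = -100180416 + 168 = -100180248$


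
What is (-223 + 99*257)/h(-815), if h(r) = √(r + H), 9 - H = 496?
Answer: -12610*I*√1302/651 ≈ -698.94*I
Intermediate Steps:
H = -487 (H = 9 - 1*496 = 9 - 496 = -487)
h(r) = √(-487 + r) (h(r) = √(r - 487) = √(-487 + r))
(-223 + 99*257)/h(-815) = (-223 + 99*257)/(√(-487 - 815)) = (-223 + 25443)/(√(-1302)) = 25220/((I*√1302)) = 25220*(-I*√1302/1302) = -12610*I*√1302/651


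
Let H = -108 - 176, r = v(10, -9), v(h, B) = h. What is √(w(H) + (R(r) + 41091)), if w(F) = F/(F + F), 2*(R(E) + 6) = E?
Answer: √164362/2 ≈ 202.71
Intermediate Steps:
r = 10
R(E) = -6 + E/2
H = -284
w(F) = ½ (w(F) = F/((2*F)) = (1/(2*F))*F = ½)
√(w(H) + (R(r) + 41091)) = √(½ + ((-6 + (½)*10) + 41091)) = √(½ + ((-6 + 5) + 41091)) = √(½ + (-1 + 41091)) = √(½ + 41090) = √(82181/2) = √164362/2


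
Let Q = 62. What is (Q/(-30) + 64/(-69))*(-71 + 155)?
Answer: -28924/115 ≈ -251.51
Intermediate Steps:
(Q/(-30) + 64/(-69))*(-71 + 155) = (62/(-30) + 64/(-69))*(-71 + 155) = (62*(-1/30) + 64*(-1/69))*84 = (-31/15 - 64/69)*84 = -1033/345*84 = -28924/115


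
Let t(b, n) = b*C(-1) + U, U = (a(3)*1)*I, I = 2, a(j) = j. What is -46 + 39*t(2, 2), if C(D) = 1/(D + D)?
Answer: 149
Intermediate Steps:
C(D) = 1/(2*D)
U = 6 (U = (3*1)*2 = 3*2 = 6)
t(b, n) = 6 - b/2 (t(b, n) = b*((½)/(-1)) + 6 = b*((½)*(-1)) + 6 = b*(-½) + 6 = -b/2 + 6 = 6 - b/2)
-46 + 39*t(2, 2) = -46 + 39*(6 - ½*2) = -46 + 39*(6 - 1) = -46 + 39*5 = -46 + 195 = 149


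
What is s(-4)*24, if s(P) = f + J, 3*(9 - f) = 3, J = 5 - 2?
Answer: 264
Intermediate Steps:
J = 3
f = 8 (f = 9 - ⅓*3 = 9 - 1 = 8)
s(P) = 11 (s(P) = 8 + 3 = 11)
s(-4)*24 = 11*24 = 264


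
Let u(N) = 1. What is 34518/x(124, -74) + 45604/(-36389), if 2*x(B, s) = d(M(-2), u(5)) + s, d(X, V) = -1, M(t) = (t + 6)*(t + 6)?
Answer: -838523768/909725 ≈ -921.73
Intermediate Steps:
M(t) = (6 + t)² (M(t) = (6 + t)*(6 + t) = (6 + t)²)
x(B, s) = -½ + s/2 (x(B, s) = (-1 + s)/2 = -½ + s/2)
34518/x(124, -74) + 45604/(-36389) = 34518/(-½ + (½)*(-74)) + 45604/(-36389) = 34518/(-½ - 37) + 45604*(-1/36389) = 34518/(-75/2) - 45604/36389 = 34518*(-2/75) - 45604/36389 = -23012/25 - 45604/36389 = -838523768/909725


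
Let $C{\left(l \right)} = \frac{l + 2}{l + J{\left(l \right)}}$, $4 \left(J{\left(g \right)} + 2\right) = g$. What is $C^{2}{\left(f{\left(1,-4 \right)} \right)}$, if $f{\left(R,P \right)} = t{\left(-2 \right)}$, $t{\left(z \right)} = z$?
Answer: $0$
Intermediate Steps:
$J{\left(g \right)} = -2 + \frac{g}{4}$
$f{\left(R,P \right)} = -2$
$C{\left(l \right)} = \frac{2 + l}{-2 + \frac{5 l}{4}}$ ($C{\left(l \right)} = \frac{l + 2}{l + \left(-2 + \frac{l}{4}\right)} = \frac{2 + l}{-2 + \frac{5 l}{4}}$)
$C^{2}{\left(f{\left(1,-4 \right)} \right)} = \left(\frac{4 \left(2 - 2\right)}{-8 + 5 \left(-2\right)}\right)^{2} = \left(4 \frac{1}{-8 - 10} \cdot 0\right)^{2} = \left(4 \frac{1}{-18} \cdot 0\right)^{2} = \left(4 \left(- \frac{1}{18}\right) 0\right)^{2} = 0^{2} = 0$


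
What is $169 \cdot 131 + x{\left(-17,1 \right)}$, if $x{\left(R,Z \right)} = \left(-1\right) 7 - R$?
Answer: $22149$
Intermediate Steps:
$x{\left(R,Z \right)} = -7 - R$
$169 \cdot 131 + x{\left(-17,1 \right)} = 169 \cdot 131 - -10 = 22139 + \left(-7 + 17\right) = 22139 + 10 = 22149$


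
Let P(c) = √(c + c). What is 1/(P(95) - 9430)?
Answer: -943/8892471 - √190/88924710 ≈ -0.00010620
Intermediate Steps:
P(c) = √2*√c (P(c) = √(2*c) = √2*√c)
1/(P(95) - 9430) = 1/(√2*√95 - 9430) = 1/(√190 - 9430) = 1/(-9430 + √190)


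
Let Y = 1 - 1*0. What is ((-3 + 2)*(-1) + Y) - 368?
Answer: -366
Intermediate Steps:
Y = 1 (Y = 1 + 0 = 1)
((-3 + 2)*(-1) + Y) - 368 = ((-3 + 2)*(-1) + 1) - 368 = (-1*(-1) + 1) - 368 = (1 + 1) - 368 = 2 - 368 = -366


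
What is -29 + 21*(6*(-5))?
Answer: -659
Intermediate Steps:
-29 + 21*(6*(-5)) = -29 + 21*(-30) = -29 - 630 = -659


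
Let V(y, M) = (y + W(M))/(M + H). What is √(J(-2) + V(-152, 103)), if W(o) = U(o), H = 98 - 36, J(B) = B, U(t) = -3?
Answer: I*√3201/33 ≈ 1.7145*I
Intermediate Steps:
H = 62
W(o) = -3
V(y, M) = (-3 + y)/(62 + M) (V(y, M) = (y - 3)/(M + 62) = (-3 + y)/(62 + M))
√(J(-2) + V(-152, 103)) = √(-2 + (-3 - 152)/(62 + 103)) = √(-2 - 155/165) = √(-2 + (1/165)*(-155)) = √(-2 - 31/33) = √(-97/33) = I*√3201/33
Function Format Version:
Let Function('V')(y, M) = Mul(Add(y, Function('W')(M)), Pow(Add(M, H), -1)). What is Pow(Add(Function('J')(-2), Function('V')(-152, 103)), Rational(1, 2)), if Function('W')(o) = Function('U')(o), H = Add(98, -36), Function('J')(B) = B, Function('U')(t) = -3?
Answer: Mul(Rational(1, 33), I, Pow(3201, Rational(1, 2))) ≈ Mul(1.7145, I)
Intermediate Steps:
H = 62
Function('W')(o) = -3
Function('V')(y, M) = Mul(Pow(Add(62, M), -1), Add(-3, y)) (Function('V')(y, M) = Mul(Add(y, -3), Pow(Add(M, 62), -1)) = Mul(Add(-3, y), Pow(Add(62, M), -1)) = Mul(Pow(Add(62, M), -1), Add(-3, y)))
Pow(Add(Function('J')(-2), Function('V')(-152, 103)), Rational(1, 2)) = Pow(Add(-2, Mul(Pow(Add(62, 103), -1), Add(-3, -152))), Rational(1, 2)) = Pow(Add(-2, Mul(Pow(165, -1), -155)), Rational(1, 2)) = Pow(Add(-2, Mul(Rational(1, 165), -155)), Rational(1, 2)) = Pow(Add(-2, Rational(-31, 33)), Rational(1, 2)) = Pow(Rational(-97, 33), Rational(1, 2)) = Mul(Rational(1, 33), I, Pow(3201, Rational(1, 2)))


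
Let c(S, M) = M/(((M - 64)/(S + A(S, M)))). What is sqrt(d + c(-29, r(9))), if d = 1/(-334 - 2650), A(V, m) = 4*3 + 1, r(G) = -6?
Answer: I*sqrt(3740701370)/52220 ≈ 1.1712*I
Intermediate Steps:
A(V, m) = 13 (A(V, m) = 12 + 1 = 13)
c(S, M) = M*(13 + S)/(-64 + M) (c(S, M) = M/(((M - 64)/(S + 13))) = M/(((-64 + M)/(13 + S))) = M*((13 + S)/(-64 + M)) = M*(13 + S)/(-64 + M))
d = -1/2984 (d = 1/(-2984) = -1/2984 ≈ -0.00033512)
sqrt(d + c(-29, r(9))) = sqrt(-1/2984 - 6*(13 - 29)/(-64 - 6)) = sqrt(-1/2984 - 6*(-16)/(-70)) = sqrt(-1/2984 - 6*(-1/70)*(-16)) = sqrt(-1/2984 - 48/35) = sqrt(-143267/104440) = I*sqrt(3740701370)/52220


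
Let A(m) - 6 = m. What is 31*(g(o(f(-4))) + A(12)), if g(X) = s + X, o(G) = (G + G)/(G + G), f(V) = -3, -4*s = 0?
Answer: 589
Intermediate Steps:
s = 0 (s = -1/4*0 = 0)
A(m) = 6 + m
o(G) = 1 (o(G) = (2*G)/((2*G)) = (2*G)*(1/(2*G)) = 1)
g(X) = X (g(X) = 0 + X = X)
31*(g(o(f(-4))) + A(12)) = 31*(1 + (6 + 12)) = 31*(1 + 18) = 31*19 = 589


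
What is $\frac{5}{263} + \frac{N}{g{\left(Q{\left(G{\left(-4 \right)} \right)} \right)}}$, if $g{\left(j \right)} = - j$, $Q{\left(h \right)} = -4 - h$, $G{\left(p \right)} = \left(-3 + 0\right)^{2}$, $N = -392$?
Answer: $- \frac{103031}{3419} \approx -30.135$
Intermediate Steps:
$G{\left(p \right)} = 9$ ($G{\left(p \right)} = \left(-3\right)^{2} = 9$)
$\frac{5}{263} + \frac{N}{g{\left(Q{\left(G{\left(-4 \right)} \right)} \right)}} = \frac{5}{263} - \frac{392}{\left(-1\right) \left(-4 - 9\right)} = 5 \cdot \frac{1}{263} - \frac{392}{\left(-1\right) \left(-4 - 9\right)} = \frac{5}{263} - \frac{392}{\left(-1\right) \left(-13\right)} = \frac{5}{263} - \frac{392}{13} = - \frac{103031}{3419}$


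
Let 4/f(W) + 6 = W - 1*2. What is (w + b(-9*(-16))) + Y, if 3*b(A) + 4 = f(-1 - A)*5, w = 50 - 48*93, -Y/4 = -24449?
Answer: 42861706/459 ≈ 93381.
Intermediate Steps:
Y = 97796 (Y = -4*(-24449) = 97796)
f(W) = 4/(-8 + W) (f(W) = 4/(-6 + (W - 1*2)) = 4/(-6 + (W - 2)) = 4/(-6 + (-2 + W)) = 4/(-8 + W))
w = -4414 (w = 50 - 4464 = -4414)
b(A) = -4/3 + 20/(3*(-9 - A)) (b(A) = -4/3 + ((4/(-8 + (-1 - A)))*5)/3 = -4/3 + ((4/(-9 - A))*5)/3 = -4/3 + (20/(-9 - A))/3 = -4/3 + 20/(3*(-9 - A)))
(w + b(-9*(-16))) + Y = (-4414 + 4*(-14 - (-9)*(-16))/(3*(9 - 9*(-16)))) + 97796 = (-4414 + 4*(-14 - 1*144)/(3*(9 + 144))) + 97796 = (-4414 + (4/3)*(-14 - 144)/153) + 97796 = (-4414 + (4/3)*(1/153)*(-158)) + 97796 = (-4414 - 632/459) + 97796 = -2026658/459 + 97796 = 42861706/459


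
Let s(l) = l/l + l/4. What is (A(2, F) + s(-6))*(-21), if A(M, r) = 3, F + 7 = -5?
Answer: -105/2 ≈ -52.500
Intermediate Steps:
F = -12 (F = -7 - 5 = -12)
s(l) = 1 + l/4 (s(l) = 1 + l*(1/4) = 1 + l/4)
(A(2, F) + s(-6))*(-21) = (3 + (1 + (1/4)*(-6)))*(-21) = (3 + (1 - 3/2))*(-21) = (3 - 1/2)*(-21) = (5/2)*(-21) = -105/2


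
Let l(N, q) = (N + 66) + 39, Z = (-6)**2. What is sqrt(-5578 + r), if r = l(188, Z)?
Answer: I*sqrt(5285) ≈ 72.698*I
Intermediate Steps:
Z = 36
l(N, q) = 105 + N (l(N, q) = (66 + N) + 39 = 105 + N)
r = 293 (r = 105 + 188 = 293)
sqrt(-5578 + r) = sqrt(-5578 + 293) = sqrt(-5285) = I*sqrt(5285)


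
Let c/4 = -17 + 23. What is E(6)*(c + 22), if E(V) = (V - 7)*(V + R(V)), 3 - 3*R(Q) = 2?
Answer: -874/3 ≈ -291.33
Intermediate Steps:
c = 24 (c = 4*(-17 + 23) = 4*6 = 24)
R(Q) = 1/3 (R(Q) = 1 - 1/3*2 = 1 - 2/3 = 1/3)
E(V) = (-7 + V)*(1/3 + V) (E(V) = (V - 7)*(V + 1/3) = (-7 + V)*(1/3 + V))
E(6)*(c + 22) = (-7/3 + 6**2 - 20/3*6)*(24 + 22) = (-7/3 + 36 - 40)*46 = -19/3*46 = -874/3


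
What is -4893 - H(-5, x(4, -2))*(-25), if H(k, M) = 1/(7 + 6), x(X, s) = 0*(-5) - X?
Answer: -63584/13 ≈ -4891.1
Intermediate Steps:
x(X, s) = -X (x(X, s) = 0 - X = -X)
H(k, M) = 1/13
-4893 - H(-5, x(4, -2))*(-25) = -4893 - (-25)/13 = -4893 - 1*(-25/13) = -4893 + 25/13 = -63584/13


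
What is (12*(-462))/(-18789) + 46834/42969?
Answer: 372728054/269114847 ≈ 1.3850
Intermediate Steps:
(12*(-462))/(-18789) + 46834/42969 = -5544*(-1/18789) + 46834*(1/42969) = 1848/6263 + 46834/42969 = 372728054/269114847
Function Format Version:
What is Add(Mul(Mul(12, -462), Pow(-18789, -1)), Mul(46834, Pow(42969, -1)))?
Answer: Rational(372728054, 269114847) ≈ 1.3850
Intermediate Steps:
Add(Mul(Mul(12, -462), Pow(-18789, -1)), Mul(46834, Pow(42969, -1))) = Add(Mul(-5544, Rational(-1, 18789)), Mul(46834, Rational(1, 42969))) = Add(Rational(1848, 6263), Rational(46834, 42969)) = Rational(372728054, 269114847)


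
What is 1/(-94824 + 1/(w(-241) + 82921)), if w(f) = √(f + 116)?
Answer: (-5*√5 + 82921*I)/(-7862900903*I + 474120*√5) ≈ -1.0546e-5 + 8.6736e-19*I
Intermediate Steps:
w(f) = √(116 + f)
1/(-94824 + 1/(w(-241) + 82921)) = 1/(-94824 + 1/(√(116 - 241) + 82921)) = 1/(-94824 + 1/(√(-125) + 82921)) = 1/(-94824 + 1/(5*I*√5 + 82921)) = 1/(-94824 + 1/(82921 + 5*I*√5))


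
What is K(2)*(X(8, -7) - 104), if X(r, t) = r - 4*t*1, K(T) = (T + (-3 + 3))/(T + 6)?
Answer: -17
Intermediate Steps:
K(T) = T/(6 + T) (K(T) = (T + 0)/(6 + T) = T/(6 + T))
X(r, t) = r - 4*t
K(2)*(X(8, -7) - 104) = (2/(6 + 2))*((8 - 4*(-7)) - 104) = (2/8)*((8 + 28) - 104) = (2*(⅛))*(36 - 104) = (¼)*(-68) = -17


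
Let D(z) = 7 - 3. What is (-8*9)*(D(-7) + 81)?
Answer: -6120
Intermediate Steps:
D(z) = 4
(-8*9)*(D(-7) + 81) = (-8*9)*(4 + 81) = -72*85 = -6120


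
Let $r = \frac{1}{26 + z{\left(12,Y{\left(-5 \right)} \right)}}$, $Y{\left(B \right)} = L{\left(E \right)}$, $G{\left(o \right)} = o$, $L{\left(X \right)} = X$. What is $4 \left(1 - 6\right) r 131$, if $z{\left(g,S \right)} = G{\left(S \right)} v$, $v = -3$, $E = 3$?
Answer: $- \frac{2620}{17} \approx -154.12$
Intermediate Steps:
$Y{\left(B \right)} = 3$
$z{\left(g,S \right)} = - 3 S$ ($z{\left(g,S \right)} = S \left(-3\right) = - 3 S$)
$r = \frac{1}{17}$ ($r = \frac{1}{26 - 9} = \frac{1}{17} \approx 0.058824$)
$4 \left(1 - 6\right) r 131 = 4 \left(1 - 6\right) \frac{1}{17} \cdot 131 = 4 \left(-5\right) \frac{1}{17} \cdot 131 = \left(-20\right) \frac{1}{17} \cdot 131 = \left(- \frac{20}{17}\right) 131 = - \frac{2620}{17}$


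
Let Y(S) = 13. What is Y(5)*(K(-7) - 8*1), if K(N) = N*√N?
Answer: -104 - 91*I*√7 ≈ -104.0 - 240.76*I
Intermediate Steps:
K(N) = N^(3/2)
Y(5)*(K(-7) - 8*1) = 13*((-7)^(3/2) - 8*1) = 13*(-7*I*√7 - 8) = 13*(-8 - 7*I*√7) = -104 - 91*I*√7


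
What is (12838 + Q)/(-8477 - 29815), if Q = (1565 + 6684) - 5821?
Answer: -7633/19146 ≈ -0.39867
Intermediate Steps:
Q = 2428 (Q = 8249 - 5821 = 2428)
(12838 + Q)/(-8477 - 29815) = (12838 + 2428)/(-8477 - 29815) = 15266/(-38292) = 15266*(-1/38292) = -7633/19146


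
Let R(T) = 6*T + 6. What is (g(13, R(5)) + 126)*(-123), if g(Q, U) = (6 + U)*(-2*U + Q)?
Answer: 289296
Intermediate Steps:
R(T) = 6 + 6*T
g(Q, U) = (6 + U)*(Q - 2*U)
(g(13, R(5)) + 126)*(-123) = ((-12*(6 + 6*5) - 2*(6 + 6*5)² + 6*13 + 13*(6 + 6*5)) + 126)*(-123) = ((-12*(6 + 30) - 2*(6 + 30)² + 78 + 13*(6 + 30)) + 126)*(-123) = ((-12*36 - 2*36² + 78 + 13*36) + 126)*(-123) = ((-432 - 2*1296 + 78 + 468) + 126)*(-123) = ((-432 - 2592 + 78 + 468) + 126)*(-123) = (-2478 + 126)*(-123) = -2352*(-123) = 289296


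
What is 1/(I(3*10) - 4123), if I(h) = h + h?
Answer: -1/4063 ≈ -0.00024612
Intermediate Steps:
I(h) = 2*h
1/(I(3*10) - 4123) = 1/(2*(3*10) - 4123) = 1/(2*30 - 4123) = 1/(60 - 4123) = 1/(-4063) = -1/4063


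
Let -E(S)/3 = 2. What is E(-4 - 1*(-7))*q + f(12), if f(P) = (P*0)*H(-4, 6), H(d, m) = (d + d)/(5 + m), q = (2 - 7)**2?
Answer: -150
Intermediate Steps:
E(S) = -6 (E(S) = -3*2 = -6)
q = 25 (q = (-5)**2 = 25)
H(d, m) = 2*d/(5 + m) (H(d, m) = (2*d)/(5 + m) = 2*d/(5 + m))
f(P) = 0 (f(P) = (P*0)*(2*(-4)/(5 + 6)) = 0*(2*(-4)/11) = 0*(2*(-4)*(1/11)) = 0*(-8/11) = 0)
E(-4 - 1*(-7))*q + f(12) = -6*25 + 0 = -150 + 0 = -150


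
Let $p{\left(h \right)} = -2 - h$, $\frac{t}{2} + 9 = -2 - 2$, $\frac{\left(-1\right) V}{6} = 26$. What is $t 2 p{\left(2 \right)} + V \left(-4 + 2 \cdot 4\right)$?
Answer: $-416$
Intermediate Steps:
$V = -156$ ($V = \left(-6\right) 26 = -156$)
$t = -26$ ($t = -18 + 2 \left(-2 - 2\right) = -18 + 2 \left(-4\right) = -18 - 8 = -26$)
$t 2 p{\left(2 \right)} + V \left(-4 + 2 \cdot 4\right) = \left(-26\right) 2 \left(-2 - 2\right) - 156 \left(-4 + 2 \cdot 4\right) = - 52 \left(-2 - 2\right) - 156 \left(-4 + 8\right) = \left(-52\right) \left(-4\right) - 624 = 208 - 624 = -416$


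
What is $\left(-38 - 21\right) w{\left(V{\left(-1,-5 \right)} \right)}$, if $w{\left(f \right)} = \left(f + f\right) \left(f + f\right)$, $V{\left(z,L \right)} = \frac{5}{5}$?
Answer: $-236$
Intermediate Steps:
$V{\left(z,L \right)} = 1$ ($V{\left(z,L \right)} = 5 \cdot \frac{1}{5} = 1$)
$w{\left(f \right)} = 4 f^{2}$ ($w{\left(f \right)} = 2 f 2 f = 4 f^{2}$)
$\left(-38 - 21\right) w{\left(V{\left(-1,-5 \right)} \right)} = \left(-38 - 21\right) 4 \cdot 1^{2} = - 59 \cdot 4 \cdot 1 = \left(-59\right) 4 = -236$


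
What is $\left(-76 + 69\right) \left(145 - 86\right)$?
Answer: $-413$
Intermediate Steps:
$\left(-76 + 69\right) \left(145 - 86\right) = \left(-7\right) 59 = -413$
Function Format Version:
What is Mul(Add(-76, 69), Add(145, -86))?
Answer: -413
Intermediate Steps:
Mul(Add(-76, 69), Add(145, -86)) = Mul(-7, 59) = -413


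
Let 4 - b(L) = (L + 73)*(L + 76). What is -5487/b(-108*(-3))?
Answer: 1829/52932 ≈ 0.034554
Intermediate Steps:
b(L) = 4 - (73 + L)*(76 + L) (b(L) = 4 - (L + 73)*(L + 76) = 4 - (73 + L)*(76 + L))
-5487/b(-108*(-3)) = -5487/(-5544 - (-108*(-3))**2 - (-16092)*(-3)) = -5487/(-5544 - 1*324**2 - 149*324) = -5487/(-5544 - 1*104976 - 48276) = -5487/(-5544 - 104976 - 48276) = -5487/(-158796) = -5487*(-1/158796) = 1829/52932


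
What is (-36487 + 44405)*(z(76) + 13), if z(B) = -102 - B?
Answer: -1306470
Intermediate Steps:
(-36487 + 44405)*(z(76) + 13) = (-36487 + 44405)*((-102 - 1*76) + 13) = 7918*((-102 - 76) + 13) = 7918*(-178 + 13) = 7918*(-165) = -1306470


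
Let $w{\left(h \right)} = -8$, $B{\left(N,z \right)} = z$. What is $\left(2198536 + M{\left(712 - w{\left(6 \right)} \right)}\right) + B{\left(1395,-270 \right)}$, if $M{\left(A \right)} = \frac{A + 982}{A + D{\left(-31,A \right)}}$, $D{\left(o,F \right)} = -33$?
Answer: $\frac{1510210444}{687} \approx 2.1983 \cdot 10^{6}$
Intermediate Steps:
$M{\left(A \right)} = \frac{982 + A}{-33 + A}$ ($M{\left(A \right)} = \frac{A + 982}{A - 33} = \frac{982 + A}{-33 + A}$)
$\left(2198536 + M{\left(712 - w{\left(6 \right)} \right)}\right) + B{\left(1395,-270 \right)} = \left(2198536 + \frac{982 + \left(712 - -8\right)}{-33 + \left(712 - -8\right)}\right) - 270 = \left(2198536 + \frac{982 + \left(712 + 8\right)}{-33 + \left(712 + 8\right)}\right) - 270 = \left(2198536 + \frac{982 + 720}{-33 + 720}\right) - 270 = \left(2198536 + \frac{1}{687} \cdot 1702\right) - 270 = \left(2198536 + \frac{1702}{687}\right) - 270 = \frac{1510395934}{687} - 270 = \frac{1510210444}{687}$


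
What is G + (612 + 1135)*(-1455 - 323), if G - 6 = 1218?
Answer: -3104942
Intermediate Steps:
G = 1224 (G = 6 + 1218 = 1224)
G + (612 + 1135)*(-1455 - 323) = 1224 + (612 + 1135)*(-1455 - 323) = 1224 + 1747*(-1778) = 1224 - 3106166 = -3104942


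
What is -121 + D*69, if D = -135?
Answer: -9436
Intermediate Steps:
-121 + D*69 = -121 - 135*69 = -121 - 9315 = -9436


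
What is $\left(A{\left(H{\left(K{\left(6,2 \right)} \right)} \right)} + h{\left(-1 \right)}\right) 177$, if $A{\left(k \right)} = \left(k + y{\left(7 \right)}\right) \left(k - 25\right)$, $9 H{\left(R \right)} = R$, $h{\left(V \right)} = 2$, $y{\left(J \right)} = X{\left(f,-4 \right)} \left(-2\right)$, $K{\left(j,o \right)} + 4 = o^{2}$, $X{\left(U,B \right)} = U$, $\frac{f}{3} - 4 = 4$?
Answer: $212754$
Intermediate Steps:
$f = 24$ ($f = 12 + 3 \cdot 4 = 12 + 12 = 24$)
$K{\left(j,o \right)} = -4 + o^{2}$
$y{\left(J \right)} = -48$ ($y{\left(J \right)} = 24 \left(-2\right) = -48$)
$H{\left(R \right)} = \frac{R}{9}$
$A{\left(k \right)} = \left(-48 + k\right) \left(-25 + k\right)$ ($A{\left(k \right)} = \left(k - 48\right) \left(k - 25\right) = \left(-48 + k\right) \left(-25 + k\right)$)
$\left(A{\left(H{\left(K{\left(6,2 \right)} \right)} \right)} + h{\left(-1 \right)}\right) 177 = \left(\left(1200 + \left(\frac{-4 + 2^{2}}{9}\right)^{2} - 73 \frac{-4 + 2^{2}}{9}\right) + 2\right) 177 = \left(\left(1200 + \left(\frac{-4 + 4}{9}\right)^{2} - 73 \frac{-4 + 4}{9}\right) + 2\right) 177 = \left(\left(1200 + \left(\frac{1}{9} \cdot 0\right)^{2} - 73 \cdot \frac{1}{9} \cdot 0\right) + 2\right) 177 = \left(\left(1200 + 0^{2} - 0\right) + 2\right) 177 = \left(\left(1200 + 0 + 0\right) + 2\right) 177 = \left(1200 + 2\right) 177 = 1202 \cdot 177 = 212754$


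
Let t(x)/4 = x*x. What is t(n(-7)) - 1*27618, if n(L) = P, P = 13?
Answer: -26942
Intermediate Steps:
n(L) = 13
t(x) = 4*x² (t(x) = 4*(x*x) = 4*x²)
t(n(-7)) - 1*27618 = 4*13² - 1*27618 = 4*169 - 27618 = 676 - 27618 = -26942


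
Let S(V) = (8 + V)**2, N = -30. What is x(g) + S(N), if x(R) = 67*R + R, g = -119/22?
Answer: 1278/11 ≈ 116.18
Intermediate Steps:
g = -119/22 (g = -119*1/22 = -119/22 ≈ -5.4091)
x(R) = 68*R
x(g) + S(N) = 68*(-119/22) + (8 - 30)**2 = -4046/11 + (-22)**2 = -4046/11 + 484 = 1278/11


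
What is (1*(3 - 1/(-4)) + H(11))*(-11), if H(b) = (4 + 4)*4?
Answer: -1551/4 ≈ -387.75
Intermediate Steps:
H(b) = 32 (H(b) = 8*4 = 32)
(1*(3 - 1/(-4)) + H(11))*(-11) = (1*(3 - 1/(-4)) + 32)*(-11) = (1*(3 - 1*(-¼)) + 32)*(-11) = (1*(3 + ¼) + 32)*(-11) = (1*(13/4) + 32)*(-11) = (13/4 + 32)*(-11) = (141/4)*(-11) = -1551/4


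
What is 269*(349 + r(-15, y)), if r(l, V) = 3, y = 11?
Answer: 94688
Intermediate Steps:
269*(349 + r(-15, y)) = 269*(349 + 3) = 269*352 = 94688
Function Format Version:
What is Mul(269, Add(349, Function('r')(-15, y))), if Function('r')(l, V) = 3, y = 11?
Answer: 94688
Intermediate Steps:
Mul(269, Add(349, Function('r')(-15, y))) = Mul(269, Add(349, 3)) = Mul(269, 352) = 94688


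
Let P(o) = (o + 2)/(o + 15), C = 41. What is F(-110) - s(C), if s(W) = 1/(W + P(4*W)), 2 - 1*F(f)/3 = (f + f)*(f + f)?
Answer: -1089681149/7505 ≈ -1.4519e+5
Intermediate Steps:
P(o) = (2 + o)/(15 + o)
F(f) = 6 - 12*f**2 (F(f) = 6 - 3*(f + f)*(f + f) = 6 - 3*2*f*2*f = 6 - 12*f**2)
s(W) = 1/(W + (2 + 4*W)/(15 + 4*W))
F(-110) - s(C) = (6 - 12*(-110)**2) - (15 + 4*41)/(2 + 4*41**2 + 19*41) = (6 - 12*12100) - (15 + 164)/(2 + 4*1681 + 779) = (6 - 145200) - 179/(2 + 6724 + 779) = -145194 - 179/7505 = -1089681149/7505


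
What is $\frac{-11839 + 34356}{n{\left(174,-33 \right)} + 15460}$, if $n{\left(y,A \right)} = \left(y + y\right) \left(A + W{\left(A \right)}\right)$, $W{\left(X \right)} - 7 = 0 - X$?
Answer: $\frac{22517}{17896} \approx 1.2582$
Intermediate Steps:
$W{\left(X \right)} = 7 - X$ ($W{\left(X \right)} = 7 + \left(0 - X\right) = 7 - X$)
$n{\left(y,A \right)} = 14 y$ ($n{\left(y,A \right)} = \left(y + y\right) \left(A - \left(-7 + A\right)\right) = 2 y 7 = 14 y$)
$\frac{-11839 + 34356}{n{\left(174,-33 \right)} + 15460} = \frac{-11839 + 34356}{14 \cdot 174 + 15460} = \frac{22517}{2436 + 15460} = \frac{22517}{17896}$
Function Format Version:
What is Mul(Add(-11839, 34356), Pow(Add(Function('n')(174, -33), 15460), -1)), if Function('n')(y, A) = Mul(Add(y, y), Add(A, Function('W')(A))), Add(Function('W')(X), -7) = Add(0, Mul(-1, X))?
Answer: Rational(22517, 17896) ≈ 1.2582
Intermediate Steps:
Function('W')(X) = Add(7, Mul(-1, X)) (Function('W')(X) = Add(7, Add(0, Mul(-1, X))) = Add(7, Mul(-1, X)))
Function('n')(y, A) = Mul(14, y) (Function('n')(y, A) = Mul(Add(y, y), Add(A, Add(7, Mul(-1, A)))) = Mul(Mul(2, y), 7) = Mul(14, y))
Mul(Add(-11839, 34356), Pow(Add(Function('n')(174, -33), 15460), -1)) = Mul(Add(-11839, 34356), Pow(Add(Mul(14, 174), 15460), -1)) = Mul(22517, Pow(Add(2436, 15460), -1)) = Mul(22517, Pow(17896, -1)) = Mul(22517, Rational(1, 17896)) = Rational(22517, 17896)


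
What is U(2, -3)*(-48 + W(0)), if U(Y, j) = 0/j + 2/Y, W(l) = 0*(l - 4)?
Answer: -48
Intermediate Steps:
W(l) = 0 (W(l) = 0*(-4 + l) = 0)
U(Y, j) = 2/Y (U(Y, j) = 0 + 2/Y = 2/Y)
U(2, -3)*(-48 + W(0)) = (2/2)*(-48 + 0) = (2*(½))*(-48) = 1*(-48) = -48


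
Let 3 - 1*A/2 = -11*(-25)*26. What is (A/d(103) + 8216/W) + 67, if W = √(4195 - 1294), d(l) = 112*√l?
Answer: 67 - 1021*√103/824 + 8216*√2901/2901 ≈ 206.97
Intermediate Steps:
A = -14294 (A = 6 - 2*(-11*(-25))*26 = 6 - 550*26 = 6 - 2*7150 = 6 - 14300 = -14294)
W = √2901 ≈ 53.861
(A/d(103) + 8216/W) + 67 = (-14294*√103/11536 + 8216/(√2901)) + 67 = (-1021*√103/824 + 8216*(√2901/2901)) + 67 = (-1021*√103/824 + 8216*√2901/2901) + 67 = 67 - 1021*√103/824 + 8216*√2901/2901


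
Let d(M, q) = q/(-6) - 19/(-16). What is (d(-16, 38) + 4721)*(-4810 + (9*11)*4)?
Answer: -499578727/24 ≈ -2.0816e+7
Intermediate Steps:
d(M, q) = 19/16 - q/6 (d(M, q) = q*(-⅙) - 19*(-1/16) = -q/6 + 19/16 = 19/16 - q/6)
(d(-16, 38) + 4721)*(-4810 + (9*11)*4) = ((19/16 - ⅙*38) + 4721)*(-4810 + (9*11)*4) = ((19/16 - 19/3) + 4721)*(-4810 + 99*4) = (-247/48 + 4721)*(-4810 + 396) = (226361/48)*(-4414) = -499578727/24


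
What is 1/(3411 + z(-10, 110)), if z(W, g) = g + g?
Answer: 1/3631 ≈ 0.00027541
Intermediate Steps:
z(W, g) = 2*g
1/(3411 + z(-10, 110)) = 1/(3411 + 2*110) = 1/(3411 + 220) = 1/3631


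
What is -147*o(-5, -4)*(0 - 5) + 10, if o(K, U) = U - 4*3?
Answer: -11750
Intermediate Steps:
o(K, U) = -12 + U (o(K, U) = U - 12 = -12 + U)
-147*o(-5, -4)*(0 - 5) + 10 = -147*(-12 - 4)*(0 - 5) + 10 = -(-2352)*(-5) + 10 = -147*80 + 10 = -11760 + 10 = -11750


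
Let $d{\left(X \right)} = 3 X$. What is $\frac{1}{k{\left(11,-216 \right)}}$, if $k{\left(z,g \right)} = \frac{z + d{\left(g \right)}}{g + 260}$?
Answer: $- \frac{44}{637} \approx -0.069074$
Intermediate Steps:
$k{\left(z,g \right)} = \frac{z + 3 g}{260 + g}$ ($k{\left(z,g \right)} = \frac{z + 3 g}{g + 260} = \frac{z + 3 g}{260 + g}$)
$\frac{1}{k{\left(11,-216 \right)}} = \frac{1}{\frac{1}{260 - 216} \left(11 + 3 \left(-216\right)\right)} = \frac{1}{\frac{1}{44} \left(11 - 648\right)} = \frac{1}{\frac{1}{44} \left(-637\right)} = \frac{1}{- \frac{637}{44}} = - \frac{44}{637}$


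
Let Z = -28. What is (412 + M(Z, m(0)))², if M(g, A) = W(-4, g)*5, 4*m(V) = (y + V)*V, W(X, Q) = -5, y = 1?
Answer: 149769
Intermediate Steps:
m(V) = V*(1 + V)/4 (m(V) = ((1 + V)*V)/4 = (V*(1 + V))/4 = V*(1 + V)/4)
M(g, A) = -25 (M(g, A) = -5*5 = -25)
(412 + M(Z, m(0)))² = (412 - 25)² = 387² = 149769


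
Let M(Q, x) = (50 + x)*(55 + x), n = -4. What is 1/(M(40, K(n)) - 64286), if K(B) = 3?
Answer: -1/61212 ≈ -1.6337e-5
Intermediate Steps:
1/(M(40, K(n)) - 64286) = 1/((2750 + 3² + 105*3) - 64286) = 1/((2750 + 9 + 315) - 64286) = 1/(3074 - 64286) = 1/(-61212) = -1/61212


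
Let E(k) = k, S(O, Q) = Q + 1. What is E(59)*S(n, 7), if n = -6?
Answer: 472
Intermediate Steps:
S(O, Q) = 1 + Q
E(59)*S(n, 7) = 59*(1 + 7) = 59*8 = 472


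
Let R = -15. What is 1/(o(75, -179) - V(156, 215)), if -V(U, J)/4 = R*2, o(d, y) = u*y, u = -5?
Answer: 1/775 ≈ 0.0012903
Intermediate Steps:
o(d, y) = -5*y
V(U, J) = 120 (V(U, J) = -(-60)*2 = -4*(-30) = 120)
1/(o(75, -179) - V(156, 215)) = 1/(-5*(-179) - 1*120) = 1/(895 - 120) = 1/775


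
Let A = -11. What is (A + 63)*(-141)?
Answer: -7332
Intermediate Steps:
(A + 63)*(-141) = (-11 + 63)*(-141) = 52*(-141) = -7332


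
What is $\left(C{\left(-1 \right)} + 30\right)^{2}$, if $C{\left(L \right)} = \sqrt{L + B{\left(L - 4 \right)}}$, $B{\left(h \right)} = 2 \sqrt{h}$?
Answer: $\left(30 + \sqrt{-1 + 2 i \sqrt{5}}\right)^{2} \approx 979.3 + 104.71 i$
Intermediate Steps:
$C{\left(L \right)} = \sqrt{L + 2 \sqrt{-4 + L}}$ ($C{\left(L \right)} = \sqrt{L + 2 \sqrt{L - 4}} = \sqrt{L + 2 \sqrt{-4 + L}}$)
$\left(C{\left(-1 \right)} + 30\right)^{2} = \left(\sqrt{-1 + 2 \sqrt{-4 - 1}} + 30\right)^{2} = \left(\sqrt{-1 + 2 \sqrt{-5}} + 30\right)^{2} = \left(\sqrt{-1 + 2 i \sqrt{5}} + 30\right)^{2} = \left(30 + \sqrt{-1 + 2 i \sqrt{5}}\right)^{2}$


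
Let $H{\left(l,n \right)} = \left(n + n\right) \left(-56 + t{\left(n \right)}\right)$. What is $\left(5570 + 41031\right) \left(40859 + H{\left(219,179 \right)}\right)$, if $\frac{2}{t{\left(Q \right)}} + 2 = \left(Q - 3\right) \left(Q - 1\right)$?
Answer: $\frac{15190204139651}{15663} \approx 9.6981 \cdot 10^{8}$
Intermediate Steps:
$t{\left(Q \right)} = \frac{2}{-2 + \left(-1 + Q\right) \left(-3 + Q\right)}$ ($t{\left(Q \right)} = \frac{2}{-2 + \left(Q - 3\right) \left(Q - 1\right)} = \frac{2}{-2 + \left(-3 + Q\right) \left(-1 + Q\right)} = \frac{2}{-2 + \left(-1 + Q\right) \left(-3 + Q\right)}$)
$H{\left(l,n \right)} = 2 n \left(-56 + \frac{2}{1 + n^{2} - 4 n}\right)$ ($H{\left(l,n \right)} = \left(n + n\right) \left(-56 + \frac{2}{1 + n^{2} - 4 n}\right) = 2 n \left(-56 + \frac{2}{1 + n^{2} - 4 n}\right)$)
$\left(5570 + 41031\right) \left(40859 + H{\left(219,179 \right)}\right) = \left(5570 + 41031\right) \left(40859 + 4 \cdot 179 \frac{1}{1 + 179^{2} - 716} \left(-27 - 28 \cdot 179^{2} + 112 \cdot 179\right)\right) = 46601 \left(40859 + 4 \cdot 179 \frac{1}{1 + 32041 - 716} \left(-27 - 897148 + 20048\right)\right) = 46601 \left(40859 + 4 \cdot 179 \cdot \frac{1}{31326} \left(-27 - 897148 + 20048\right)\right) = 46601 \left(40859 + 4 \cdot 179 \cdot \frac{1}{31326} \left(-877127\right)\right) = 46601 \left(40859 - \frac{314011466}{15663}\right) = 46601 \cdot \frac{325963051}{15663} = \frac{15190204139651}{15663}$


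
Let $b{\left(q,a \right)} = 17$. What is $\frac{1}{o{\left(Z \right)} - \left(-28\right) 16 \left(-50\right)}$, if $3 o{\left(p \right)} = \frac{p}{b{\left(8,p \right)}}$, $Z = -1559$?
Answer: $- \frac{51}{1143959} \approx -4.4582 \cdot 10^{-5}$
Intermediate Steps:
$o{\left(p \right)} = \frac{p}{51}$ ($o{\left(p \right)} = \frac{p \frac{1}{17}}{3} = \frac{\frac{1}{17} p}{3} = \frac{p}{51}$)
$\frac{1}{o{\left(Z \right)} - \left(-28\right) 16 \left(-50\right)} = \frac{1}{\frac{1}{51} \left(-1559\right) - \left(-28\right) 16 \left(-50\right)} = \frac{1}{- \frac{1559}{51} - \left(-448\right) \left(-50\right)} = \frac{1}{- \frac{1559}{51} - 22400} = \frac{1}{- \frac{1143959}{51}} = - \frac{51}{1143959}$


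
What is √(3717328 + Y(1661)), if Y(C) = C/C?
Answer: √3717329 ≈ 1928.0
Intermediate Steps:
Y(C) = 1
√(3717328 + Y(1661)) = √(3717328 + 1) = √3717329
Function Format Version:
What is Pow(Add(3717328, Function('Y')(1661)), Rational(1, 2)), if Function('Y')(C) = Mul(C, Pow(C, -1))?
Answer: Pow(3717329, Rational(1, 2)) ≈ 1928.0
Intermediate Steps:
Function('Y')(C) = 1
Pow(Add(3717328, Function('Y')(1661)), Rational(1, 2)) = Pow(Add(3717328, 1), Rational(1, 2)) = Pow(3717329, Rational(1, 2))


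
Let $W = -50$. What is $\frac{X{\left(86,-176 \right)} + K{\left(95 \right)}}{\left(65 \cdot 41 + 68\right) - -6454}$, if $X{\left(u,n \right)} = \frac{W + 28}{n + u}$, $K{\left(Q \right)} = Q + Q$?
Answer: $\frac{8561}{413415} \approx 0.020708$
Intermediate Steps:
$K{\left(Q \right)} = 2 Q$
$X{\left(u,n \right)} = - \frac{22}{n + u}$ ($X{\left(u,n \right)} = \frac{-50 + 28}{n + u} = - \frac{22}{n + u}$)
$\frac{X{\left(86,-176 \right)} + K{\left(95 \right)}}{\left(65 \cdot 41 + 68\right) - -6454} = \frac{- \frac{22}{-176 + 86} + 2 \cdot 95}{\left(65 \cdot 41 + 68\right) - -6454} = \frac{- \frac{22}{-90} + 190}{\left(2665 + 68\right) + \left(-13180 + 19634\right)} = \frac{\left(-22\right) \left(- \frac{1}{90}\right) + 190}{2733 + 6454} = \frac{\frac{11}{45} + 190}{9187} = \frac{8561}{45} \cdot \frac{1}{9187} = \frac{8561}{413415}$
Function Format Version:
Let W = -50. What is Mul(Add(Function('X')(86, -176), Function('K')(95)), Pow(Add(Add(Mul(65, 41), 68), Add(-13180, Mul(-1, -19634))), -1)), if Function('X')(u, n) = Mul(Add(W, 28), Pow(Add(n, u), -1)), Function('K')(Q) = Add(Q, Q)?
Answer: Rational(8561, 413415) ≈ 0.020708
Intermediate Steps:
Function('K')(Q) = Mul(2, Q)
Function('X')(u, n) = Mul(-22, Pow(Add(n, u), -1)) (Function('X')(u, n) = Mul(Add(-50, 28), Pow(Add(n, u), -1)) = Mul(-22, Pow(Add(n, u), -1)))
Mul(Add(Function('X')(86, -176), Function('K')(95)), Pow(Add(Add(Mul(65, 41), 68), Add(-13180, Mul(-1, -19634))), -1)) = Mul(Add(Mul(-22, Pow(Add(-176, 86), -1)), Mul(2, 95)), Pow(Add(Add(Mul(65, 41), 68), Add(-13180, Mul(-1, -19634))), -1)) = Mul(Add(Mul(-22, Pow(-90, -1)), 190), Pow(Add(Add(2665, 68), Add(-13180, 19634)), -1)) = Mul(Add(Mul(-22, Rational(-1, 90)), 190), Pow(Add(2733, 6454), -1)) = Mul(Add(Rational(11, 45), 190), Pow(9187, -1)) = Mul(Rational(8561, 45), Rational(1, 9187)) = Rational(8561, 413415)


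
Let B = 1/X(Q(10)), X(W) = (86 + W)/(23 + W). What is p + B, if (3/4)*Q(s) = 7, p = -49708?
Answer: -14216391/286 ≈ -49708.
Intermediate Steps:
Q(s) = 28/3 (Q(s) = (4/3)*7 = 28/3)
X(W) = (86 + W)/(23 + W)
B = 97/286 (B = 1/((86 + 28/3)/(23 + 28/3)) = 1/((286/3)/(97/3)) = 1/((3/97)*(286/3)) = 1/(286/97) = 97/286 ≈ 0.33916)
p + B = -49708 + 97/286 = -14216391/286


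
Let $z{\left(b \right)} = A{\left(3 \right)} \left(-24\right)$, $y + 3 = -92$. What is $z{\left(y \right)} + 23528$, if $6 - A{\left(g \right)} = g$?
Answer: $23456$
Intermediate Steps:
$y = -95$ ($y = -3 - 92 = -95$)
$A{\left(g \right)} = 6 - g$
$z{\left(b \right)} = -72$ ($z{\left(b \right)} = \left(6 - 3\right) \left(-24\right) = 3 \left(-24\right) = -72$)
$z{\left(y \right)} + 23528 = -72 + 23528 = 23456$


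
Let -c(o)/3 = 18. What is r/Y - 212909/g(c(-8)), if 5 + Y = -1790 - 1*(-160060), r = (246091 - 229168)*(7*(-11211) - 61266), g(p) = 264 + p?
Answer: -2356972927/147714 ≈ -15956.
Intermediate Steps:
c(o) = -54 (c(o) = -3*18 = -54)
r = -2364870789 (r = 16923*(-78477 - 61266) = 16923*(-139743) = -2364870789)
Y = 158265 (Y = -5 + (-1790 - 1*(-160060)) = -5 + (-1790 + 160060) = -5 + 158270 = 158265)
r/Y - 212909/g(c(-8)) = -2364870789/158265 - 212909/(264 - 54) = -2364870789*1/158265 - 212909/210 = -262763421/17585 - 212909*1/210 = -262763421/17585 - 212909/210 = -2356972927/147714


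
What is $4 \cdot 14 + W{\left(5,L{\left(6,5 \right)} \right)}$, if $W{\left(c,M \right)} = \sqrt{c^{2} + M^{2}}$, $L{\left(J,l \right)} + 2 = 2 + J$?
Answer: $56 + \sqrt{61} \approx 63.81$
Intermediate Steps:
$L{\left(J,l \right)} = J$ ($L{\left(J,l \right)} = -2 + \left(2 + J\right) = J$)
$W{\left(c,M \right)} = \sqrt{M^{2} + c^{2}}$
$4 \cdot 14 + W{\left(5,L{\left(6,5 \right)} \right)} = 4 \cdot 14 + \sqrt{6^{2} + 5^{2}} = 56 + \sqrt{36 + 25} = 56 + \sqrt{61}$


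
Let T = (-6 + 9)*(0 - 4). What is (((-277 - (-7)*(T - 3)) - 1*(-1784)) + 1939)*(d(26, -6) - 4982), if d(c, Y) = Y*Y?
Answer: -16524586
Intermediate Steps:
T = -12 (T = 3*(-4) = -12)
d(c, Y) = Y²
(((-277 - (-7)*(T - 3)) - 1*(-1784)) + 1939)*(d(26, -6) - 4982) = (((-277 - (-7)*(-12 - 3)) - 1*(-1784)) + 1939)*((-6)² - 4982) = (((-277 - (-7)*(-15)) + 1784) + 1939)*(36 - 4982) = (((-277 - 1*105) + 1784) + 1939)*(-4946) = (((-277 - 105) + 1784) + 1939)*(-4946) = ((-382 + 1784) + 1939)*(-4946) = (1402 + 1939)*(-4946) = 3341*(-4946) = -16524586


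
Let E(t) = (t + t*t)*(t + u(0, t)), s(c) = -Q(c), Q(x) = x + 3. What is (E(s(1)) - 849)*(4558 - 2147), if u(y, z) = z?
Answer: -2278395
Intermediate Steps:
Q(x) = 3 + x
s(c) = -3 - c (s(c) = -(3 + c) = -3 - c)
E(t) = 2*t*(t + t**2) (E(t) = (t + t*t)*(t + t) = (t + t**2)*(2*t) = 2*t*(t + t**2))
(E(s(1)) - 849)*(4558 - 2147) = (2*(-3 - 1*1)**2*(1 + (-3 - 1*1)) - 849)*(4558 - 2147) = (2*(-3 - 1)**2*(1 + (-3 - 1)) - 849)*2411 = (2*(-4)**2*(1 - 4) - 849)*2411 = (2*16*(-3) - 849)*2411 = (-96 - 849)*2411 = -945*2411 = -2278395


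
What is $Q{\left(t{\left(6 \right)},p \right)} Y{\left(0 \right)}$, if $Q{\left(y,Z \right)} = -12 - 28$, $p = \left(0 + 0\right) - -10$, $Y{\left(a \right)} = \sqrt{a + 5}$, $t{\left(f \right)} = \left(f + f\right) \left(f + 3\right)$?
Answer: $- 40 \sqrt{5} \approx -89.443$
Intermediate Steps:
$t{\left(f \right)} = 2 f \left(3 + f\right)$
$Y{\left(a \right)} = \sqrt{5 + a}$
$p = 10$ ($p = 0 + 10 = 10$)
$Q{\left(y,Z \right)} = -40$
$Q{\left(t{\left(6 \right)},p \right)} Y{\left(0 \right)} = - 40 \sqrt{5 + 0} = - 40 \sqrt{5}$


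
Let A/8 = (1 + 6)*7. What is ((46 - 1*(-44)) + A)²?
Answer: 232324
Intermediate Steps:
A = 392 (A = 8*((1 + 6)*7) = 8*(7*7) = 8*49 = 392)
((46 - 1*(-44)) + A)² = ((46 - 1*(-44)) + 392)² = ((46 + 44) + 392)² = (90 + 392)² = 482² = 232324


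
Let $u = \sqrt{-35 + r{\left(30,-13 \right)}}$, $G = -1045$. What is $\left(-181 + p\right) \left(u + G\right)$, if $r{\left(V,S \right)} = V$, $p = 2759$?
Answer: $-2694010 + 2578 i \sqrt{5} \approx -2.694 \cdot 10^{6} + 5764.6 i$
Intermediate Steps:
$u = i \sqrt{5}$ ($u = \sqrt{-35 + 30} = \sqrt{-5} = i \sqrt{5} \approx 2.2361 i$)
$\left(-181 + p\right) \left(u + G\right) = \left(-181 + 2759\right) \left(i \sqrt{5} - 1045\right) = 2578 \left(-1045 + i \sqrt{5}\right) = -2694010 + 2578 i \sqrt{5}$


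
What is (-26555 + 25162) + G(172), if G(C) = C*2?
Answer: -1049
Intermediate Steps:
G(C) = 2*C
(-26555 + 25162) + G(172) = (-26555 + 25162) + 2*172 = -1393 + 344 = -1049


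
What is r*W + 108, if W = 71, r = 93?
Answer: 6711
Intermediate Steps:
r*W + 108 = 93*71 + 108 = 6603 + 108 = 6711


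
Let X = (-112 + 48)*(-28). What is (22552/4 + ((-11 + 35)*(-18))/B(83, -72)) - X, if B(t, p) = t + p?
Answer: 41874/11 ≈ 3806.7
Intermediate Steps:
B(t, p) = p + t
X = 1792 (X = -64*(-28) = 1792)
(22552/4 + ((-11 + 35)*(-18))/B(83, -72)) - X = (22552/4 + ((-11 + 35)*(-18))/(-72 + 83)) - 1*1792 = (22552*(1/4) + (24*(-18))/11) - 1792 = (5638 - 432*1/11) - 1792 = (5638 - 432/11) - 1792 = 61586/11 - 1792 = 41874/11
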